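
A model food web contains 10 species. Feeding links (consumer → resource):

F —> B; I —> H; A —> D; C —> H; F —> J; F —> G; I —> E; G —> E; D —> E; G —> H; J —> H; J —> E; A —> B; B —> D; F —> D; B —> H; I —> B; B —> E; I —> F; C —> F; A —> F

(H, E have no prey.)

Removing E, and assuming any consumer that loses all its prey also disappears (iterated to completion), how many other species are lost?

1

Remove E.
Round 1: D (all prey gone) → extinct.
No further losses. Total secondary extinctions: 1.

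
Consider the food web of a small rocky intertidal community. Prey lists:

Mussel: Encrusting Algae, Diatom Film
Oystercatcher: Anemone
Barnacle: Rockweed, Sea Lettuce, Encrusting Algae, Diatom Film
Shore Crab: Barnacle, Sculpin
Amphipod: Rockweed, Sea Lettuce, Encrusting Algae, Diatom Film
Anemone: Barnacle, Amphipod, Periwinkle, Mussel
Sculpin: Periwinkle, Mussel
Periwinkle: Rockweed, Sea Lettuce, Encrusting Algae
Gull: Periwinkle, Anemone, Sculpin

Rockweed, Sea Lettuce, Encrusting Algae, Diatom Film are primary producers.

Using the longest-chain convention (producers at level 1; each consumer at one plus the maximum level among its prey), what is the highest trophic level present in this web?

Producers (level 1): Rockweed, Sea Lettuce, Encrusting Algae, Diatom Film.
Rockweed → Periwinkle → Sculpin → Shore Crab gives Shore Crab level 4.
No species has a prey at level 4, so no species reaches level 5.

4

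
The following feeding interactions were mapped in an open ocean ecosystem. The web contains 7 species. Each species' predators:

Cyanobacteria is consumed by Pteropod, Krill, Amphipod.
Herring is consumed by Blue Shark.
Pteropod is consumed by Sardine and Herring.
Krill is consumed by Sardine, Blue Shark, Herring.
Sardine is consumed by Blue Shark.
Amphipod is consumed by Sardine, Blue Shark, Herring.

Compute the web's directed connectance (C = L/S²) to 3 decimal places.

C = 0.265

The web has S = 7 species and L = 13 feeding links.
C = L / S² = 13 / 49 = 0.2653 ≈ 0.265.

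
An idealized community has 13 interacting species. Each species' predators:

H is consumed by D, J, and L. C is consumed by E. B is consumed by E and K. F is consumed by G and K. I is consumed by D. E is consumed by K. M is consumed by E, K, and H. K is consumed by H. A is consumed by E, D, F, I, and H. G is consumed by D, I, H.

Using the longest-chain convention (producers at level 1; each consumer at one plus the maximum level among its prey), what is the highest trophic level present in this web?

Producers (level 1): B, M, C, A.
A → F → K → H → J gives J level 5.
No species has a prey at level 5, so no species reaches level 6.

5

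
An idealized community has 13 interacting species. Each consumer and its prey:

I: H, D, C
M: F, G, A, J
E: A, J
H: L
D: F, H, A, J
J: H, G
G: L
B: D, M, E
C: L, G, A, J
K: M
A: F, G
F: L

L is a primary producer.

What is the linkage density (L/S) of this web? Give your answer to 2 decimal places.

L/S = 2.15

There are L = 28 links among S = 13 species.
L/S = 28/13 = 2.1538 ≈ 2.15.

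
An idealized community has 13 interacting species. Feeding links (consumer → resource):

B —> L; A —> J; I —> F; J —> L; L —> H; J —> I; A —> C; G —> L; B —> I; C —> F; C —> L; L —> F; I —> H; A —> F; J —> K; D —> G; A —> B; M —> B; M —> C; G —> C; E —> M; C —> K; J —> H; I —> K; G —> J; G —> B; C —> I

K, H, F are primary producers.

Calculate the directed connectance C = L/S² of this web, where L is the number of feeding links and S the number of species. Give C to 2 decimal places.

C = 0.16

The web has S = 13 species and L = 27 feeding links.
C = L / S² = 27 / 169 = 0.1598 ≈ 0.16.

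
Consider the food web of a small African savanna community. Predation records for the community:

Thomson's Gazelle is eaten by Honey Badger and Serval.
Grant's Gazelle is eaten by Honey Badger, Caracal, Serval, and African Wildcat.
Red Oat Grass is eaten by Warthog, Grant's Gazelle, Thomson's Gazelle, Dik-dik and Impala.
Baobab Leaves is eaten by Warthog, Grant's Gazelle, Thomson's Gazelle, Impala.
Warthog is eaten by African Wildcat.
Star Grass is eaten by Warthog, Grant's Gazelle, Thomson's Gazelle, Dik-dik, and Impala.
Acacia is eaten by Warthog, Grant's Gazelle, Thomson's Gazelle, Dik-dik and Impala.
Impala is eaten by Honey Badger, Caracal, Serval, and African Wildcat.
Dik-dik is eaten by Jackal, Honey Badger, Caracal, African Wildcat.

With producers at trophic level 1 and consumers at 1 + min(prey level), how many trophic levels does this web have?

3

Producers (level 1): Acacia, Red Oat Grass, Star Grass, Baobab Leaves.
Following each consumer down to its lowest-level prey: Acacia → Dik-dik → Jackal (levels 1 through 3).
All prey of Jackal (Dik-dik 2) are at level 2 or above, so Jackal is at level 1 + 2 = 3.
Every consumer has at least one prey at level 2 or below, so none exceeds level 3.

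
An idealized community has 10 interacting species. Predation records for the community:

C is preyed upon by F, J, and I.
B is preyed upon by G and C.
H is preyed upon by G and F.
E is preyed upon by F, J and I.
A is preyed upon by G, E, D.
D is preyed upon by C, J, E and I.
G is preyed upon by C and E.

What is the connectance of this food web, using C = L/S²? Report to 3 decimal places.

The web has S = 10 species and L = 19 feeding links.
C = L / S² = 19 / 100 = 0.1900 ≈ 0.190.

C = 0.190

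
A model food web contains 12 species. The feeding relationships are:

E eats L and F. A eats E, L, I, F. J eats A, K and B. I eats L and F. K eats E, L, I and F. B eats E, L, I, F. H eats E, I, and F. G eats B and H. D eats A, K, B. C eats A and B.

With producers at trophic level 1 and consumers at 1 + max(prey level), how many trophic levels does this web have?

Producers (level 1): F, L.
F → E → B → D gives D level 4.
No species has a prey at level 4, so no species reaches level 5.

4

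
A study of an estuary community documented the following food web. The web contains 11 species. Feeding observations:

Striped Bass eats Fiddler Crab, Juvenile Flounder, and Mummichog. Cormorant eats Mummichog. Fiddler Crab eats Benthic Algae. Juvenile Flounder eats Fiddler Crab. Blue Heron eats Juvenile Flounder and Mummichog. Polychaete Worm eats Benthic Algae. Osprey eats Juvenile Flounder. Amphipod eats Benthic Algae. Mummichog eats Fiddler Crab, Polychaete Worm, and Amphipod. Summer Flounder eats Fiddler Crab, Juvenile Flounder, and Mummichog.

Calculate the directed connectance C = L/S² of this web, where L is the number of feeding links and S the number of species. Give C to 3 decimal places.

C = 0.140

The web has S = 11 species and L = 17 feeding links.
C = L / S² = 17 / 121 = 0.1405 ≈ 0.140.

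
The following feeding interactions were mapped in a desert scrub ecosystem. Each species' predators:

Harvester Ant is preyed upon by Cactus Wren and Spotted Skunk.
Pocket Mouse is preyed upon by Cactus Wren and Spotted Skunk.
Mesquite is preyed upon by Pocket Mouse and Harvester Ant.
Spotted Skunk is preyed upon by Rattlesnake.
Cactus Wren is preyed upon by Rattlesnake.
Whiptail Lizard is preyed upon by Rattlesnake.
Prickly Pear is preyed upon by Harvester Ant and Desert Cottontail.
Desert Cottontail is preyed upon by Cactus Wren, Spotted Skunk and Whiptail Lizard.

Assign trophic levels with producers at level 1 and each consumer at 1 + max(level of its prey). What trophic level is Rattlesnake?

Trophic level 4

Prickly Pear is a producer → level 1.
Desert Cottontail eats Prickly Pear → level 2.
Whiptail Lizard eats Desert Cottontail → level 3.
Rattlesnake eats Whiptail Lizard (level 3); other prey at levels: Spotted Skunk 3, Cactus Wren 3 → level 4.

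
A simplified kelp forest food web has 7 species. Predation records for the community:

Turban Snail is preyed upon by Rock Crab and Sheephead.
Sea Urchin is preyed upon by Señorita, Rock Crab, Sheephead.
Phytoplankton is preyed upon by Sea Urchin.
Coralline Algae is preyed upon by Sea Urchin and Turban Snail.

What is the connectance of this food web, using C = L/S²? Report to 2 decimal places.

C = 0.16

The web has S = 7 species and L = 8 feeding links.
C = L / S² = 8 / 49 = 0.1633 ≈ 0.16.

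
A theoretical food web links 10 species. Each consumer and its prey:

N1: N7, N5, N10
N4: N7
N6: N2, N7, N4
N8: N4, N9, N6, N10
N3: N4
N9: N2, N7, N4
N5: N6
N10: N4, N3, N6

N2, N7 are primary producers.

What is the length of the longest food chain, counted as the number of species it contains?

One longest chain: N7 → N4 → N6 → N5 → N1.
It has 5 species and 4 links.

5 species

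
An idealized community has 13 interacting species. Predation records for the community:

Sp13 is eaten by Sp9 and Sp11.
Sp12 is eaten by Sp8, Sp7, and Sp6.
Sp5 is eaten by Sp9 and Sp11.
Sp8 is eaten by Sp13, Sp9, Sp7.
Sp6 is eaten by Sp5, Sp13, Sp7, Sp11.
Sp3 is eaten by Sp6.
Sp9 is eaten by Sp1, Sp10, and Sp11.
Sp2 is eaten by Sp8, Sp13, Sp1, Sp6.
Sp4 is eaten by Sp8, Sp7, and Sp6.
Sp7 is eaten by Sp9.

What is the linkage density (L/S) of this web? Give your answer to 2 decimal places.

L/S = 2.00

There are L = 26 links among S = 13 species.
L/S = 26/13 = 2.0000 ≈ 2.00.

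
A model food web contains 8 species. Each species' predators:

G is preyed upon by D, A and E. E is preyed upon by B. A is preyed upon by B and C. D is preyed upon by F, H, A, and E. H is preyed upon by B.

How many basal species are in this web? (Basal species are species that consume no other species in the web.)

1

Basal species (no prey listed): G.
Count: 1.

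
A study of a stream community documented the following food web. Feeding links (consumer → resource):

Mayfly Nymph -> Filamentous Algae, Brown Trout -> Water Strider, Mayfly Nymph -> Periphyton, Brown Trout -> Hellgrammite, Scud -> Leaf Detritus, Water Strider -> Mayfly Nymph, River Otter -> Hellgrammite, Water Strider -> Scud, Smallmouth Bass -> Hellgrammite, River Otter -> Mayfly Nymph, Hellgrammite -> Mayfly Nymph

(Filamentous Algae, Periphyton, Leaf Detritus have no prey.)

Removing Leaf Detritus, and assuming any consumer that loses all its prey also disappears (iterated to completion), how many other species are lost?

1

Remove Leaf Detritus.
Round 1: Scud (all prey gone) → extinct.
No further losses. Total secondary extinctions: 1.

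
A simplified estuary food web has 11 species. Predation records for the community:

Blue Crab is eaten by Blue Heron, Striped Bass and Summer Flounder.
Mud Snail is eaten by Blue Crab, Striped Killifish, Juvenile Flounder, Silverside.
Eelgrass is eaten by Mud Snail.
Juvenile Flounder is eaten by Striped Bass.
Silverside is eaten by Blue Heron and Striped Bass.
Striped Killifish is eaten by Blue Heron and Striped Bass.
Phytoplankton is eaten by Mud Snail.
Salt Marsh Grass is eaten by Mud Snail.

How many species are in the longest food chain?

One longest chain: Eelgrass → Mud Snail → Silverside → Striped Bass.
It has 4 species and 3 links.

4 species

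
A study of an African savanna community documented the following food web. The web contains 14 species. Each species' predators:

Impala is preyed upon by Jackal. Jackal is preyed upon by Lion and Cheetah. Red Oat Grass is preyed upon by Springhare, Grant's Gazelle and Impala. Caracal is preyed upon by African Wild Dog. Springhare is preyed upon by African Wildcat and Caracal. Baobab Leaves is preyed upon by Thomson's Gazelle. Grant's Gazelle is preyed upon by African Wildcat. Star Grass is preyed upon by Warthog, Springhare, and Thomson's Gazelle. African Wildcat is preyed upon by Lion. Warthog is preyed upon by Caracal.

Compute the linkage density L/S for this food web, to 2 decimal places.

There are L = 16 links among S = 14 species.
L/S = 16/14 = 1.1429 ≈ 1.14.

L/S = 1.14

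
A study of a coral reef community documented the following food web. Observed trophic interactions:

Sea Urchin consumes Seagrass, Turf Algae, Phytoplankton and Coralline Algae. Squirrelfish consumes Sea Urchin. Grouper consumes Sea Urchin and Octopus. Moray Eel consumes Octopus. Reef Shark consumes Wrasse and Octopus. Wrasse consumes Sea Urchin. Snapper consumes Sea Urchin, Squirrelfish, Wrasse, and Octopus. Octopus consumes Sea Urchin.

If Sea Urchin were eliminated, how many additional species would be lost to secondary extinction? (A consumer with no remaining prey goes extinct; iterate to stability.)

7

Remove Sea Urchin.
Round 1: Squirrelfish (all prey gone), Wrasse (all prey gone), Octopus (all prey gone) → extinct.
Round 2: Grouper (all prey gone), Snapper (all prey gone), Moray Eel (all prey gone), Reef Shark (all prey gone) → extinct.
No further losses. Total secondary extinctions: 7.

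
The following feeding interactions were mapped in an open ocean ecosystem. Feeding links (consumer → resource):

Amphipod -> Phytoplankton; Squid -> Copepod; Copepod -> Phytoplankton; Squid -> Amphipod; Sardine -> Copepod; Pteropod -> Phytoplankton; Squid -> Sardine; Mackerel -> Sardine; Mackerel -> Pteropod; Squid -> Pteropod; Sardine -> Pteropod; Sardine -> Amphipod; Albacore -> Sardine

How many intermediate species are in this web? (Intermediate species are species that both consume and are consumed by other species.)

4

Intermediate species (has both prey and predators): Amphipod, Copepod, Pteropod, Sardine.
Count: 4.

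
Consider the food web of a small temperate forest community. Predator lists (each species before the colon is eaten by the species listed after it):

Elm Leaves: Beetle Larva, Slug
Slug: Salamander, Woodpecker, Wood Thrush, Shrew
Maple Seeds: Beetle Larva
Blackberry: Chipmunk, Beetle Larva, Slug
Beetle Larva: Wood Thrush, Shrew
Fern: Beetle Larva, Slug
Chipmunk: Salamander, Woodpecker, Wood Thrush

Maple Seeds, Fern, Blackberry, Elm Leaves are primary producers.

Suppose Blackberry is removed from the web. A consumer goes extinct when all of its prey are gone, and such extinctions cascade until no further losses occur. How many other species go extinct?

Remove Blackberry.
Round 1: Chipmunk (all prey gone) → extinct.
No further losses. Total secondary extinctions: 1.

1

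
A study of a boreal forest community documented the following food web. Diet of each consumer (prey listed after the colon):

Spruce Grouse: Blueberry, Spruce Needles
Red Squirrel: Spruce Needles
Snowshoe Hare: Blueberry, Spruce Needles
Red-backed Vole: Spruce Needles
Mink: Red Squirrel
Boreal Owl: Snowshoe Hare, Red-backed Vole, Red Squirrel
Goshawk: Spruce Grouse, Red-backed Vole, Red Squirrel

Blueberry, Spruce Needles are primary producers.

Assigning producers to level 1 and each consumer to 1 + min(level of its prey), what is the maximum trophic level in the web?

3

Producers (level 1): Blueberry, Spruce Needles.
Following each consumer down to its lowest-level prey: Blueberry → Snowshoe Hare → Boreal Owl (levels 1 through 3).
All prey of Boreal Owl (Snowshoe Hare 2, Red-backed Vole 2, Red Squirrel 2) are at level 2 or above, so Boreal Owl is at level 1 + 2 = 3.
Every consumer has at least one prey at level 2 or below, so none exceeds level 3.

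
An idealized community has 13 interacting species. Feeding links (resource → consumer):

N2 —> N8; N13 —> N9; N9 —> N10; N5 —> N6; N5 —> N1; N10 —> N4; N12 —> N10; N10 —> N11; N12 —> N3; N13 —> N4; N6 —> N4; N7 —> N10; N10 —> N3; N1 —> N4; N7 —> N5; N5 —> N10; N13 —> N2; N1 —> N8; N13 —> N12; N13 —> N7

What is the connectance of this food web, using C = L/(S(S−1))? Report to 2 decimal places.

The web has S = 13 species and L = 20 feeding links.
C = L / (S(S−1)) = 20 / 156 = 0.1282 ≈ 0.13.

C = 0.13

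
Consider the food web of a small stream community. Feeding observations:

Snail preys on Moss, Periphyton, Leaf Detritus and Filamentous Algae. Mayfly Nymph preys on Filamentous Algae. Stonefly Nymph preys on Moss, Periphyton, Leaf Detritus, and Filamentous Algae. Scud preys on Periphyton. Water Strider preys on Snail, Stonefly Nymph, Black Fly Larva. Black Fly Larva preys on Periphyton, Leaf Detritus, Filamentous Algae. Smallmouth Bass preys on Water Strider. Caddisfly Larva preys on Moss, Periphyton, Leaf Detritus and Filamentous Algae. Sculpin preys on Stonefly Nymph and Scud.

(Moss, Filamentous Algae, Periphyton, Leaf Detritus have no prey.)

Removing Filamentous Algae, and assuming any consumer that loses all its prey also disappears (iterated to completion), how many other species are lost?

Remove Filamentous Algae.
Round 1: Mayfly Nymph (all prey gone) → extinct.
No further losses. Total secondary extinctions: 1.

1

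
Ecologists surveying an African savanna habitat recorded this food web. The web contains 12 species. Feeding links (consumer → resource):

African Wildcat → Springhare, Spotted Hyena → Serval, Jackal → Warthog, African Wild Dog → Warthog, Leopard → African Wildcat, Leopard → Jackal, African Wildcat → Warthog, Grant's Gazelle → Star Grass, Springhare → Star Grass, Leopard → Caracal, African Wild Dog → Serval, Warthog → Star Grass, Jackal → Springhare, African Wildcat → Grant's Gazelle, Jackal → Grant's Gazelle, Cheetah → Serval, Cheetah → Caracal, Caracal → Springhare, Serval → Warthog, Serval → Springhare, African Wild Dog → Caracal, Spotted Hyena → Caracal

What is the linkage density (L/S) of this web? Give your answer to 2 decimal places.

There are L = 22 links among S = 12 species.
L/S = 22/12 = 1.8333 ≈ 1.83.

L/S = 1.83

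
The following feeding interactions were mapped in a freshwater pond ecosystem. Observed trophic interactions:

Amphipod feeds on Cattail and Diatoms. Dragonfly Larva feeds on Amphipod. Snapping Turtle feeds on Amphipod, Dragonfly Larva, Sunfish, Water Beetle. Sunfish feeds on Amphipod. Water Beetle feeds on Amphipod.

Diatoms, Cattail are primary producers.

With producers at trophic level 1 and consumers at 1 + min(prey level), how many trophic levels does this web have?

Producers (level 1): Diatoms, Cattail.
Following each consumer down to its lowest-level prey: Diatoms → Amphipod → Sunfish (levels 1 through 3).
All prey of Sunfish (Amphipod 2) are at level 2 or above, so Sunfish is at level 1 + 2 = 3.
Every consumer has at least one prey at level 2 or below, so none exceeds level 3.

3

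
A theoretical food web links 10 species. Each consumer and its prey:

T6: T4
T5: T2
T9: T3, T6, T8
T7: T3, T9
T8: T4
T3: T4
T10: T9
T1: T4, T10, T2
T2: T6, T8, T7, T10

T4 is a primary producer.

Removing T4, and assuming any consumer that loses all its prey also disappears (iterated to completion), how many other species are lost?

9

Remove T4.
Round 1: T3 (all prey gone), T6 (all prey gone), T8 (all prey gone) → extinct.
Round 2: T9 (all prey gone) → extinct.
Round 3: T7 (all prey gone), T10 (all prey gone) → extinct.
Round 4: T2 (all prey gone) → extinct.
Round 5: T1 (all prey gone), T5 (all prey gone) → extinct.
No further losses. Total secondary extinctions: 9.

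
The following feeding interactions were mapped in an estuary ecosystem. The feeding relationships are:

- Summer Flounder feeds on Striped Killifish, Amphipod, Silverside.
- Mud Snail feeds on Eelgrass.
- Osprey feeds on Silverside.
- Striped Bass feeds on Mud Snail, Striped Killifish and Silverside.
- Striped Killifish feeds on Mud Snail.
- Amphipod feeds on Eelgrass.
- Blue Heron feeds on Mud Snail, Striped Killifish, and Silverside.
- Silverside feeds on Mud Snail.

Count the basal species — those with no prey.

Basal species (no prey listed): Eelgrass.
Count: 1.

1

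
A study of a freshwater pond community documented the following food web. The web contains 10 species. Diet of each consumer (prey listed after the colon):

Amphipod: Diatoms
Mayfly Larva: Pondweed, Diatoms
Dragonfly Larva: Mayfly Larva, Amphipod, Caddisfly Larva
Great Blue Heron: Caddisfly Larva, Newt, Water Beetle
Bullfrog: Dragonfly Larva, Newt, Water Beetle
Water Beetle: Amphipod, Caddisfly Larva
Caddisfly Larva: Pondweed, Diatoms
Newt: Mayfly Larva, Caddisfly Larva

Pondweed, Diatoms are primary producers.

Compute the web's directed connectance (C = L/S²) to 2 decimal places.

C = 0.18

The web has S = 10 species and L = 18 feeding links.
C = L / S² = 18 / 100 = 0.1800 ≈ 0.18.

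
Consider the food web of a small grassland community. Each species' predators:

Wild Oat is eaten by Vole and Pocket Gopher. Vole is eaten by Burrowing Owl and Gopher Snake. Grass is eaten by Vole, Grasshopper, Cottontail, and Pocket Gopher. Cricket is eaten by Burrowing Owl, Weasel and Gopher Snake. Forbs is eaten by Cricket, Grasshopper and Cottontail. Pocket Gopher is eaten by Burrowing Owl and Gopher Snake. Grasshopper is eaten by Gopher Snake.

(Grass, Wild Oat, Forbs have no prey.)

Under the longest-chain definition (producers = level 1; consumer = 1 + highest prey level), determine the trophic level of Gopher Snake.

Grass is a producer → level 1.
Grasshopper eats Grass (level 1); other prey at levels: Forbs 1 → level 2.
Gopher Snake eats Grasshopper (level 2); other prey at levels: Pocket Gopher 2, Vole 2, Cricket 2 → level 3.

Trophic level 3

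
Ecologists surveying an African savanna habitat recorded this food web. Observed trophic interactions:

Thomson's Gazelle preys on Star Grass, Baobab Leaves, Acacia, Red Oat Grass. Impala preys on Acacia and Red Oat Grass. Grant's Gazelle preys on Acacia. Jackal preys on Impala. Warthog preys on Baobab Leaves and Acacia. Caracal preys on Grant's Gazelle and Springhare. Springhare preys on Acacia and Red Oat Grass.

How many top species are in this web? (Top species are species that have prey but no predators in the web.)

Top species (has prey, but nothing eats it): Thomson's Gazelle, Warthog, Caracal, Jackal.
Count: 4.

4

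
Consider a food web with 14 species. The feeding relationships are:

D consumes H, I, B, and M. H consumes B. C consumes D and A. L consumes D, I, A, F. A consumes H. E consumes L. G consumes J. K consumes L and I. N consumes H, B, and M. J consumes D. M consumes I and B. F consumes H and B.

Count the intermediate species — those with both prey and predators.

7

Intermediate species (has both prey and predators): H, M, D, F, A, J, L.
Count: 7.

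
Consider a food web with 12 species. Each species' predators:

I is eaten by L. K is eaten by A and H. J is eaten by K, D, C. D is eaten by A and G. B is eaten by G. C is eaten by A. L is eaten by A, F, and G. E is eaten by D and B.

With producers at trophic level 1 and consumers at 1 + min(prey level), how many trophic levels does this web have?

Producers (level 1): I, E, J.
Following each consumer down to its lowest-level prey: I → L → F (levels 1 through 3).
All prey of F (L 2) are at level 2 or above, so F is at level 1 + 2 = 3.
Every consumer has at least one prey at level 2 or below, so none exceeds level 3.

3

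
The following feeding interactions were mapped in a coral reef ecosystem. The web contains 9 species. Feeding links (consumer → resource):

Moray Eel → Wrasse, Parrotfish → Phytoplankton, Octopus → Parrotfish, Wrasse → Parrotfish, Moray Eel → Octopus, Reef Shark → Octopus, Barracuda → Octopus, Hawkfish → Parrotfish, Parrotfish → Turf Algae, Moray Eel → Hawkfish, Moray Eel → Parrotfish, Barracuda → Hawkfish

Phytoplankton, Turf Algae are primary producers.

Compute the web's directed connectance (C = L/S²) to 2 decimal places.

The web has S = 9 species and L = 12 feeding links.
C = L / S² = 12 / 81 = 0.1481 ≈ 0.15.

C = 0.15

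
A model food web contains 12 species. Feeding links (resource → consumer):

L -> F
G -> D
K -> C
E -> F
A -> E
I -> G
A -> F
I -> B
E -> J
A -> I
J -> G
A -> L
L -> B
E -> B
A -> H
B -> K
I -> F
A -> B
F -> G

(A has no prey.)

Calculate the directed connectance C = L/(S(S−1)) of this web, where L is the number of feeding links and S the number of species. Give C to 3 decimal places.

The web has S = 12 species and L = 19 feeding links.
C = L / (S(S−1)) = 19 / 132 = 0.1439 ≈ 0.144.

C = 0.144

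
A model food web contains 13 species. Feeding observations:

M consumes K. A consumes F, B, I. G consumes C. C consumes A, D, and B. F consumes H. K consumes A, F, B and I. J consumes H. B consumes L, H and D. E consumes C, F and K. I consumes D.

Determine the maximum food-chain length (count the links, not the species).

4 links

One longest chain: H → F → A → C → E.
It has 5 species and 4 links.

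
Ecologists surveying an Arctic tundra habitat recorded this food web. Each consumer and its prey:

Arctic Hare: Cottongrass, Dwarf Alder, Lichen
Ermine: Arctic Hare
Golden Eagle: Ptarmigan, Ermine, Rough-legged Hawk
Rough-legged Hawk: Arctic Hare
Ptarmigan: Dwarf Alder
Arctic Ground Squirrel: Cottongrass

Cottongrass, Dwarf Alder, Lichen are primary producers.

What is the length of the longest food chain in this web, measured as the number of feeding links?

One longest chain: Cottongrass → Arctic Hare → Ermine → Golden Eagle.
It has 4 species and 3 links.

3 links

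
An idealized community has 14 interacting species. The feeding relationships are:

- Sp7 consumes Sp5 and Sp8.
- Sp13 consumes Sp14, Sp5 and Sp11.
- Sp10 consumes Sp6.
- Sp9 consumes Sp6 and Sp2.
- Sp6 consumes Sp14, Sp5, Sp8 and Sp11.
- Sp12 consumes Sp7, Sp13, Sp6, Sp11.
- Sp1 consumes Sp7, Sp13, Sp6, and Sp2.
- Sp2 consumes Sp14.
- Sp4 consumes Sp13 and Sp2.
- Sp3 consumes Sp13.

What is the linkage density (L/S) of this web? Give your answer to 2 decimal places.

L/S = 1.71

There are L = 24 links among S = 14 species.
L/S = 24/14 = 1.7143 ≈ 1.71.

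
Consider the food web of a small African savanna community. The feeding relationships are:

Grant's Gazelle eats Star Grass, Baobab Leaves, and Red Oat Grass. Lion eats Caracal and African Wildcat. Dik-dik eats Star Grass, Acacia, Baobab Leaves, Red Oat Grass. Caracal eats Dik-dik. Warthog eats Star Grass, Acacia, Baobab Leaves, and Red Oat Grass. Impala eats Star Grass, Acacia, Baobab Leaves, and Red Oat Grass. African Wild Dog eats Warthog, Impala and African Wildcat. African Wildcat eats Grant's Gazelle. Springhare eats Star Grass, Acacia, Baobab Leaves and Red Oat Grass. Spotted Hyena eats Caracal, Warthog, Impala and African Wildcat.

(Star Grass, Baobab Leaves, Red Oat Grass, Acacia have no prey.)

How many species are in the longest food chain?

One longest chain: Star Grass → Grant's Gazelle → African Wildcat → African Wild Dog.
It has 4 species and 3 links.

4 species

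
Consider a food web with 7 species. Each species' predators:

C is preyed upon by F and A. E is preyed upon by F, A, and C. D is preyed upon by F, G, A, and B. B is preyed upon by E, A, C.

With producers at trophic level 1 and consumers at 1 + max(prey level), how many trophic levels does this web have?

5

Producers (level 1): D.
D → B → E → C → A gives A level 5.
No species has a prey at level 5, so no species reaches level 6.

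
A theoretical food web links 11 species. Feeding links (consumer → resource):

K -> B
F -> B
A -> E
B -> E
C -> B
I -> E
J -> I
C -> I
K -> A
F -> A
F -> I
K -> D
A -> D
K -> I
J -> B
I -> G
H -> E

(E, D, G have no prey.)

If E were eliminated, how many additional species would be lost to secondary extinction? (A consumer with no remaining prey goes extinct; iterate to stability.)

2

Remove E.
Round 1: B (all prey gone), H (all prey gone) → extinct.
No further losses. Total secondary extinctions: 2.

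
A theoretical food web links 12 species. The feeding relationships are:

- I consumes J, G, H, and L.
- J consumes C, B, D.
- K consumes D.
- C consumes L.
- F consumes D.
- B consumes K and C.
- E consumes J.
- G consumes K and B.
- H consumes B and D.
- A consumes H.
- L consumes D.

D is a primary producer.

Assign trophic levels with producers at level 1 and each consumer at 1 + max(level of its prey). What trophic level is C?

Trophic level 3

D is a producer → level 1.
L eats D → level 2.
C eats L → level 3.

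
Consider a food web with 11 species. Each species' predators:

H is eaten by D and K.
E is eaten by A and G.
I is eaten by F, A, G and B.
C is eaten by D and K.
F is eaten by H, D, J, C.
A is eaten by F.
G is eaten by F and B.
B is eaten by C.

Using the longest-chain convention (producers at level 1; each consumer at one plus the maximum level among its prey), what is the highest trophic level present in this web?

5

Producers (level 1): I, E.
I → G → F → C → K gives K level 5.
No species has a prey at level 5, so no species reaches level 6.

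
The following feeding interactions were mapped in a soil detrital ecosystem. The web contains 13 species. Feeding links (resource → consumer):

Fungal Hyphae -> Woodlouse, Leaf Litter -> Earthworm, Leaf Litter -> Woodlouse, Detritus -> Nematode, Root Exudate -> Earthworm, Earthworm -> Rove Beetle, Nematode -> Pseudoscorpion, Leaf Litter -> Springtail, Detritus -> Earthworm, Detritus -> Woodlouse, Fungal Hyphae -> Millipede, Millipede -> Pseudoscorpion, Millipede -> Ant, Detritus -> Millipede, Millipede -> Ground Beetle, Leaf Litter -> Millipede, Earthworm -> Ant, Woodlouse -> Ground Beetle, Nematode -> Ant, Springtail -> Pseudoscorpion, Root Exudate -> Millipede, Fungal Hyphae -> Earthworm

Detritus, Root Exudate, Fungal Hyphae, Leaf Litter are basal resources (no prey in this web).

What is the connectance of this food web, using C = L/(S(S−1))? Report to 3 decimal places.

C = 0.141

The web has S = 13 species and L = 22 feeding links.
C = L / (S(S−1)) = 22 / 156 = 0.1410 ≈ 0.141.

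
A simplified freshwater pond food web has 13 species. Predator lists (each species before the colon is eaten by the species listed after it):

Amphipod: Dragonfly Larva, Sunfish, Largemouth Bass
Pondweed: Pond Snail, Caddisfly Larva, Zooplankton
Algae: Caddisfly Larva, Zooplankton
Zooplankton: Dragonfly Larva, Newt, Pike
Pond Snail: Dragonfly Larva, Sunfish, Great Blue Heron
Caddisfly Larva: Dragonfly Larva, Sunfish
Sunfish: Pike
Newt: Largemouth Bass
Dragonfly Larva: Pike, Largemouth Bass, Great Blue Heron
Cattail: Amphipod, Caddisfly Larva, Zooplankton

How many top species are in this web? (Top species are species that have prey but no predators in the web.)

Top species (has prey, but nothing eats it): Pike, Largemouth Bass, Great Blue Heron.
Count: 3.

3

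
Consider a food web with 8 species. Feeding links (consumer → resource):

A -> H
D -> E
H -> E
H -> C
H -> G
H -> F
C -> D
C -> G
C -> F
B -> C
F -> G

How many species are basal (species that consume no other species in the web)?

2

Basal species (no prey listed): E, G.
Count: 2.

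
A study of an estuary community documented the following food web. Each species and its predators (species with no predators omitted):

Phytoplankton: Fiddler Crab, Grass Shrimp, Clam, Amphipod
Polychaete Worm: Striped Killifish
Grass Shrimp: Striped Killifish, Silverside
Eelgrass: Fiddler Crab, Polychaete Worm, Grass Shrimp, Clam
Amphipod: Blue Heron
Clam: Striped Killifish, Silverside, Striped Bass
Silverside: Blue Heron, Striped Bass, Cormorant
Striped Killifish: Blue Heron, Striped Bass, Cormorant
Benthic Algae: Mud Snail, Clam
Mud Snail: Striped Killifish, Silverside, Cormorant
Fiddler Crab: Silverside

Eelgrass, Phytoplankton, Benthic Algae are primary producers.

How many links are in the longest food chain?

3 links

One longest chain: Benthic Algae → Mud Snail → Striped Killifish → Blue Heron.
It has 4 species and 3 links.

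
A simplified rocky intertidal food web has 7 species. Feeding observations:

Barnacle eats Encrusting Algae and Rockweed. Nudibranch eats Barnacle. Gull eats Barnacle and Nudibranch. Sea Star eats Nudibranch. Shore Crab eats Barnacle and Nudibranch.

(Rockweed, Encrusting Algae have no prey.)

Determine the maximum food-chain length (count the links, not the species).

One longest chain: Rockweed → Barnacle → Nudibranch → Gull.
It has 4 species and 3 links.

3 links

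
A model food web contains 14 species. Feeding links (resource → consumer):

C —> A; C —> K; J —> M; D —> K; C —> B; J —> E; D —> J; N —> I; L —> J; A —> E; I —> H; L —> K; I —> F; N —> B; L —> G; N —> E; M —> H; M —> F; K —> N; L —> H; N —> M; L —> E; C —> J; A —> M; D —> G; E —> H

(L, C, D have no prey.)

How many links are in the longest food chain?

4 links

One longest chain: L → K → N → I → F.
It has 5 species and 4 links.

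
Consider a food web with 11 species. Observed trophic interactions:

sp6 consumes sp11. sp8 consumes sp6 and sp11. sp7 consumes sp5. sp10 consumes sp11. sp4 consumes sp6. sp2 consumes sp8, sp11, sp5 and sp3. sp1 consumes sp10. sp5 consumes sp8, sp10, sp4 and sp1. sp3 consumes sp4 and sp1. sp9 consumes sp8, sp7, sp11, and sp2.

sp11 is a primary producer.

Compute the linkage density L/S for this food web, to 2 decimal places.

There are L = 21 links among S = 11 species.
L/S = 21/11 = 1.9091 ≈ 1.91.

L/S = 1.91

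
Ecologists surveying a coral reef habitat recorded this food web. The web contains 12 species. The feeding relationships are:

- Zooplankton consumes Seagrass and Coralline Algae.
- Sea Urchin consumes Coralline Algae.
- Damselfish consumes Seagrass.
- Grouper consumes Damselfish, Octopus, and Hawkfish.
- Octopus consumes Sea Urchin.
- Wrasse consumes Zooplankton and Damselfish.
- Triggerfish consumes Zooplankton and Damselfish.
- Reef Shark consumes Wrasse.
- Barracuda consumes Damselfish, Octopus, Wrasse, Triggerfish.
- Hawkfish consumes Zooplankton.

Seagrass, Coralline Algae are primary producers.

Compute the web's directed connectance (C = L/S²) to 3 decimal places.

The web has S = 12 species and L = 18 feeding links.
C = L / S² = 18 / 144 = 0.1250 ≈ 0.125.

C = 0.125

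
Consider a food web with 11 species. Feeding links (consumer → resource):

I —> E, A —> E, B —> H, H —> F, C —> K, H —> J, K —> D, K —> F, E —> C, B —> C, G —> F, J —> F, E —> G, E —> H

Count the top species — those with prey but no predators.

3

Top species (has prey, but nothing eats it): B, A, I.
Count: 3.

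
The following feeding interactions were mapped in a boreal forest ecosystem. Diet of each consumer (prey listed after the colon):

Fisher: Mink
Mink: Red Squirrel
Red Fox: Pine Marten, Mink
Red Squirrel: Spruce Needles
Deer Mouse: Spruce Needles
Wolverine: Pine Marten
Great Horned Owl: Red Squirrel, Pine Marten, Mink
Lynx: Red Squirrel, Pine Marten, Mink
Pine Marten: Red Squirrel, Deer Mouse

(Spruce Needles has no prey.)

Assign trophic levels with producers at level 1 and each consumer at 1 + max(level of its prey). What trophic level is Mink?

Trophic level 3

Spruce Needles is a producer → level 1.
Red Squirrel eats Spruce Needles → level 2.
Mink eats Red Squirrel → level 3.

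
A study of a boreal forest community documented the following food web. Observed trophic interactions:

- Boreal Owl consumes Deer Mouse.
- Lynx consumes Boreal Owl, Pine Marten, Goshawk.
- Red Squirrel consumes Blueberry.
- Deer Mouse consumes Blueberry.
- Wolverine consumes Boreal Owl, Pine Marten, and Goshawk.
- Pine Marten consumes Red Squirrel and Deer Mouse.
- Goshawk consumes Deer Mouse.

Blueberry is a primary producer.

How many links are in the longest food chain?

3 links

One longest chain: Blueberry → Deer Mouse → Goshawk → Wolverine.
It has 4 species and 3 links.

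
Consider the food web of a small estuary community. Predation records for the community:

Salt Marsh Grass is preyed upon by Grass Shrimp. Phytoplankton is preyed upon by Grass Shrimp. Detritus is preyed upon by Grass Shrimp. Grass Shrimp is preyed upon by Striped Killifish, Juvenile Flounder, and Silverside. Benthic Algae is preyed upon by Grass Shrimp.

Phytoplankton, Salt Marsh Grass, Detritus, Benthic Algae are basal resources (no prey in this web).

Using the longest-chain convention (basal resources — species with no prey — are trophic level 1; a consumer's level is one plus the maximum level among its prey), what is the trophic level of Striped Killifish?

Trophic level 3

Phytoplankton has no prey (basal) → level 1.
Grass Shrimp eats Phytoplankton (level 1); other prey at levels: Salt Marsh Grass 1, Detritus 1, Benthic Algae 1 → level 2.
Striped Killifish eats Grass Shrimp → level 3.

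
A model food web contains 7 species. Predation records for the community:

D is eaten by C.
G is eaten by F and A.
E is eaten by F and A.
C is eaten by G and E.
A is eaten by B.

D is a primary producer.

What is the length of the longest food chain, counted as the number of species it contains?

5 species

One longest chain: D → C → G → A → B.
It has 5 species and 4 links.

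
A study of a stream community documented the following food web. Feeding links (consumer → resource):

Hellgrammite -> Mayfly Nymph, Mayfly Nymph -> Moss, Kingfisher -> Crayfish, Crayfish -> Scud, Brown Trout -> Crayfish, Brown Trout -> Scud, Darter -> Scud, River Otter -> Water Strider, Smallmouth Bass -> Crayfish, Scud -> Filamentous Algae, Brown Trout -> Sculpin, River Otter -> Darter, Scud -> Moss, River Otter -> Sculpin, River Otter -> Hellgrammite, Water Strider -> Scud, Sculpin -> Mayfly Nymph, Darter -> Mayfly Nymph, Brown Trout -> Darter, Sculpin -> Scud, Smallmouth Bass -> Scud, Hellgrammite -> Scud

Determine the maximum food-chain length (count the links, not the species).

3 links

One longest chain: Moss → Mayfly Nymph → Hellgrammite → River Otter.
It has 4 species and 3 links.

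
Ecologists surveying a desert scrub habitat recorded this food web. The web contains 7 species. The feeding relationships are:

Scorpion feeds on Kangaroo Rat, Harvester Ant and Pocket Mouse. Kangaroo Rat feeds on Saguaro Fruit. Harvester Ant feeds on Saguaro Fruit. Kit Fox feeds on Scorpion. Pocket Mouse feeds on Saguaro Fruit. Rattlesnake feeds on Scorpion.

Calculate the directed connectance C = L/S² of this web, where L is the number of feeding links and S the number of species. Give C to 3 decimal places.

C = 0.163

The web has S = 7 species and L = 8 feeding links.
C = L / S² = 8 / 49 = 0.1633 ≈ 0.163.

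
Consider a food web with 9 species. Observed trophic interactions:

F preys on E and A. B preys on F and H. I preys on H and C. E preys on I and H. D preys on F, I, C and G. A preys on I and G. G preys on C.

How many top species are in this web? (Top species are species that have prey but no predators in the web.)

Top species (has prey, but nothing eats it): D, B.
Count: 2.

2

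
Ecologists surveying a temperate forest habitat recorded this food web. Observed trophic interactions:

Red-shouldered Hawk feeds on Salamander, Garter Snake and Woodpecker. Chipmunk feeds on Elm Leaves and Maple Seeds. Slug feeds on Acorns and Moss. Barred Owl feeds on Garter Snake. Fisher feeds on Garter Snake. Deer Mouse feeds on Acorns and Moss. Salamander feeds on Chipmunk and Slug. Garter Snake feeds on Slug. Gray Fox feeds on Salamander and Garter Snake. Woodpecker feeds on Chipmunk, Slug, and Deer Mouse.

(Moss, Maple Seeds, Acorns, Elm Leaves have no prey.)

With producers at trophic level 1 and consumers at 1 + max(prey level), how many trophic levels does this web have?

4

Producers (level 1): Moss, Maple Seeds, Acorns, Elm Leaves.
Moss → Slug → Garter Snake → Barred Owl gives Barred Owl level 4.
No species has a prey at level 4, so no species reaches level 5.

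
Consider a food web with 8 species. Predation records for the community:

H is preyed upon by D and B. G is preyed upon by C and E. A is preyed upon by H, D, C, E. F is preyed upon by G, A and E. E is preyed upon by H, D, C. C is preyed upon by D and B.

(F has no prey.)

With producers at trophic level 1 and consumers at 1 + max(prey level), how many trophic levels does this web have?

Producers (level 1): F.
F → A → E → H → B gives B level 5.
No species has a prey at level 5, so no species reaches level 6.

5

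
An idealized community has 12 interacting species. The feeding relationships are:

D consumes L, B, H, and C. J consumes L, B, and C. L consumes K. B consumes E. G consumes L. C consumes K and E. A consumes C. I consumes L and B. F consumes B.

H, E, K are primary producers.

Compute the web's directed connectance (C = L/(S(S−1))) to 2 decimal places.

C = 0.12

The web has S = 12 species and L = 16 feeding links.
C = L / (S(S−1)) = 16 / 132 = 0.1212 ≈ 0.12.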